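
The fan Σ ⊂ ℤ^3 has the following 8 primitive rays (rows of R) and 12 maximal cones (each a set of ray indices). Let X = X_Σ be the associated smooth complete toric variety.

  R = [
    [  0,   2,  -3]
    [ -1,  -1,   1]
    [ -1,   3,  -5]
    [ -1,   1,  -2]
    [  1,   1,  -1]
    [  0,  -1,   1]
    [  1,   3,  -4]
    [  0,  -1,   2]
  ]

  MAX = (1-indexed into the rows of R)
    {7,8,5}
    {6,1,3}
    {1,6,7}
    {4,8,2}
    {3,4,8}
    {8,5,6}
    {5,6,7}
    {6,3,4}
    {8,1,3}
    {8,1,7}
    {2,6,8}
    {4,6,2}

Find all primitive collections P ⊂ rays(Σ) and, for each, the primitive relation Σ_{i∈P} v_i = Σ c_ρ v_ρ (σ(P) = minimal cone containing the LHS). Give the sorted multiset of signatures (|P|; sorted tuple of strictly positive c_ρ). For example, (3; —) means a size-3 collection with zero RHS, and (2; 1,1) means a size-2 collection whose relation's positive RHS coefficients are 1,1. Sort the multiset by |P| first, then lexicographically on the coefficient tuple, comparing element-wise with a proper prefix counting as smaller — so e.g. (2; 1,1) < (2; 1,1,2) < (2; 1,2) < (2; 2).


|primitive collections| = 14. Relations:

  P={2,5}:  v_{2} + v_{5} = 0 ; sig = (2; —)
  P={1,2}:  v_{1} + v_{2} = v_{4} ; sig = (2; 1)
  P={1,4}:  v_{1} + v_{4} = v_{3} ; sig = (2; 1)
  P={1,5}:  v_{1} + v_{5} = v_{7} ; sig = (2; 1)
  P={2,7}:  v_{2} + v_{7} = v_{1} ; sig = (2; 1)
  P={4,5}:  v_{4} + v_{5} = v_{1} ; sig = (2; 1)
  P={2,3}:  v_{2} + v_{3} = 2·v_{4} ; sig = (2; 2)
  P={3,5}:  v_{3} + v_{5} = 2·v_{1} ; sig = (2; 2)
  P={4,7}:  v_{4} + v_{7} = 2·v_{1} ; sig = (2; 2)
  P={3,7}:  v_{3} + v_{7} = 3·v_{1} ; sig = (2; 3)
  P={1,6,8}:  v_{1} + v_{6} + v_{8} = 0 ; sig = (3; —)
  P={3,6,8}:  v_{3} + v_{6} + v_{8} = v_{4} ; sig = (3; 1)
  P={4,6,8}:  v_{4} + v_{6} + v_{8} = v_{2} ; sig = (3; 1)
  P={6,7,8}:  v_{6} + v_{7} + v_{8} = v_{5} ; sig = (3; 1)

Hence PRS(X_Σ) =
    (2; —)
    (2; 1)
    (2; 1)
    (2; 1)
    (2; 1)
    (2; 1)
    (2; 2)
    (2; 2)
    (2; 2)
    (2; 3)
    (3; —)
    (3; 1)
    (3; 1)
    (3; 1)


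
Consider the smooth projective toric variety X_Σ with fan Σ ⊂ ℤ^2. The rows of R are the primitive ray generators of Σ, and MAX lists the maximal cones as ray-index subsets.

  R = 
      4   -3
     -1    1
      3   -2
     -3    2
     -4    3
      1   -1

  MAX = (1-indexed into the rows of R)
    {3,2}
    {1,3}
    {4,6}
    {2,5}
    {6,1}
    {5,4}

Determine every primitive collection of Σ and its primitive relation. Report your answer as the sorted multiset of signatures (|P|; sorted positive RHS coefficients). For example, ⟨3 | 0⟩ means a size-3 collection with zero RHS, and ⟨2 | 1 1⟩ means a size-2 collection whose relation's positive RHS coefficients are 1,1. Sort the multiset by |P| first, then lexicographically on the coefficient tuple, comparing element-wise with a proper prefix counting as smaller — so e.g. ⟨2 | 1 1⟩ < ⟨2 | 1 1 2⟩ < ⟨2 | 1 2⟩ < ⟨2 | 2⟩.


9 collections generate NE(X_Σ); each relation:

  P = {1,5}:  v_{1} + v_{5} = 0 — sig = ⟨2 | 0⟩
  P = {2,6}:  v_{2} + v_{6} = 0 — sig = ⟨2 | 0⟩
  P = {3,4}:  v_{3} + v_{4} = 0 — sig = ⟨2 | 0⟩
  P = {1,2}:  v_{1} + v_{2} = v_{3} — sig = ⟨2 | 1⟩
  P = {1,4}:  v_{1} + v_{4} = v_{6} — sig = ⟨2 | 1⟩
  P = {2,4}:  v_{2} + v_{4} = v_{5} — sig = ⟨2 | 1⟩
  P = {3,5}:  v_{3} + v_{5} = v_{2} — sig = ⟨2 | 1⟩
  P = {3,6}:  v_{3} + v_{6} = v_{1} — sig = ⟨2 | 1⟩
  P = {5,6}:  v_{5} + v_{6} = v_{4} — sig = ⟨2 | 1⟩

Signatures (|P|; sorted positive RHS coefficients), sorted:
{ ⟨2 | 0⟩ ×3,  ⟨2 | 1⟩ ×6 }


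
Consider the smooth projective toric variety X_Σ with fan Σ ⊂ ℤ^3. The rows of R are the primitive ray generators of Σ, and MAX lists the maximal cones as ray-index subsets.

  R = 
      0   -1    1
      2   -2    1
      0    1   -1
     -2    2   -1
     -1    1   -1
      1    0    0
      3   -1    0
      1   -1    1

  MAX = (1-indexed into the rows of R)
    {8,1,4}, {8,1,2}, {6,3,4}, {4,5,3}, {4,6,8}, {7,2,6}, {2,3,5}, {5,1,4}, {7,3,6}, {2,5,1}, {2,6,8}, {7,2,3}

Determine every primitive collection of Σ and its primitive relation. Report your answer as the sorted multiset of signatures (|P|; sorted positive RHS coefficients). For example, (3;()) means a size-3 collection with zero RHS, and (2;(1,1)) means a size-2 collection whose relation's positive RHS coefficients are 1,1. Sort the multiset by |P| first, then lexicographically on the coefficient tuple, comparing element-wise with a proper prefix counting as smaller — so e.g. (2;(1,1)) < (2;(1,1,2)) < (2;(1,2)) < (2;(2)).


Minimal non-faces — 11 found among 8 rays, 12 max cones:

  {1,3}:  v_{1} + v_{3} = 0 — sig = (2;())
  {2,4}:  v_{2} + v_{4} = 0 — sig = (2;())
  {5,8}:  v_{5} + v_{8} = 0 — sig = (2;())
  {1,6}:  v_{1} + v_{6} = v_{8} — sig = (2;(1))
  {3,8}:  v_{3} + v_{8} = v_{6} — sig = (2;(1))
  {5,6}:  v_{5} + v_{6} = v_{3} — sig = (2;(1))
  {1,7}:  v_{1} + v_{7} = v_{2} + v_{6} — sig = (2;(1,1))
  {4,7}:  v_{4} + v_{7} = v_{3} + v_{6} — sig = (2;(1,1))
  {5,7}:  v_{5} + v_{7} = v_{2} + 2·v_{3} — sig = (2;(1,2))
  {7,8}:  v_{7} + v_{8} = v_{2} + 2·v_{6} — sig = (2;(1,2))
  {2,3,6}:  v_{2} + v_{3} + v_{6} = v_{7} — sig = (3;(1))

so the primitive-relation signature multiset is
    |P|=2: 10 collections, coeffs (), (), (), (1), (1), (1), (1,1), (1,1), (1,2), (1,2)
    |P|=3: 1 collection, coeffs (1)


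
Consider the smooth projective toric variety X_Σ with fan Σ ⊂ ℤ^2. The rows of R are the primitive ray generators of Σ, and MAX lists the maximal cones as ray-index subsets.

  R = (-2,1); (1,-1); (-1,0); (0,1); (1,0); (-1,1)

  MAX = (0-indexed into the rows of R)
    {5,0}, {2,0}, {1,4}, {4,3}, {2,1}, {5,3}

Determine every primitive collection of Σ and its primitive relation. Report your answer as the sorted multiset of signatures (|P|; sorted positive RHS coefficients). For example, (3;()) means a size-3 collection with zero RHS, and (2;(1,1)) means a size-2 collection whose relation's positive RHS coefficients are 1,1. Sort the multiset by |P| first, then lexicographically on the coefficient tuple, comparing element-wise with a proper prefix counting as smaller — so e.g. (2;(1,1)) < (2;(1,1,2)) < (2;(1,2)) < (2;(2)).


9 minimal non-faces of Δ(Σ) (on 6 rays):

  P = {1,5}:  v_{1} + v_{5} = 0  so sig = (2;())
  P = {2,4}:  v_{2} + v_{4} = 0  so sig = (2;())
  P = {0,1}:  v_{0} + v_{1} = v_{2}  so sig = (2;(1))
  P = {0,4}:  v_{0} + v_{4} = v_{5}  so sig = (2;(1))
  P = {1,3}:  v_{1} + v_{3} = v_{4}  so sig = (2;(1))
  P = {2,3}:  v_{2} + v_{3} = v_{5}  so sig = (2;(1))
  P = {2,5}:  v_{2} + v_{5} = v_{0}  so sig = (2;(1))
  P = {4,5}:  v_{4} + v_{5} = v_{3}  so sig = (2;(1))
  P = {0,3}:  v_{0} + v_{3} = 2·v_{5}  so sig = (2;(2))

Signatures (|P|; sorted positive RHS coefficients), sorted:
{ (2;()) ×2,  (2;(1)) ×6,  (2;(2)) }


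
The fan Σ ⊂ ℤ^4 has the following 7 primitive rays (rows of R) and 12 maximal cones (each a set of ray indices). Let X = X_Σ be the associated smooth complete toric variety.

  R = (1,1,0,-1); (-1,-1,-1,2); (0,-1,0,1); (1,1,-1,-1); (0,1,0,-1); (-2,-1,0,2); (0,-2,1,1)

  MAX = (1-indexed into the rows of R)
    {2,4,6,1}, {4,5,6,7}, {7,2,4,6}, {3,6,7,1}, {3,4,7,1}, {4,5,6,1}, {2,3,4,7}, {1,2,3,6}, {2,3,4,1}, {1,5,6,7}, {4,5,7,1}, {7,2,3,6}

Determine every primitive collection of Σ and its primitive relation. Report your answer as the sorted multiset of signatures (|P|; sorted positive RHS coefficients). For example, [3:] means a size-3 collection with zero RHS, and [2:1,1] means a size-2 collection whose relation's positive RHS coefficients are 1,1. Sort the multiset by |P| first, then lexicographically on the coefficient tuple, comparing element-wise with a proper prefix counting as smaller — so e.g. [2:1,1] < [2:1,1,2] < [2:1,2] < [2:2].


Σ has 5 primitive collections:

  P={3,5}:  v_{3} + v_{5} = 0  so sig = [2:]
  P={2,5}:  v_{2} + v_{5} = v_{4} + v_{6}  so sig = [2:1,1]
  P={3,4,6}:  v_{3} + v_{4} + v_{6} = v_{2}  so sig = [3:1]
  P={1,2,7}:  v_{1} + v_{2} + v_{7} = 2·v_{3}  so sig = [3:2]
  P={1,4,6,7}:  v_{1} + v_{4} + v_{6} + v_{7} = v_{3}  so sig = [4:1]

Signatures (|P|; sorted positive RHS coefficients), sorted:
    [2:]
    [2:1,1]
    [3:1]
    [3:2]
    [4:1]


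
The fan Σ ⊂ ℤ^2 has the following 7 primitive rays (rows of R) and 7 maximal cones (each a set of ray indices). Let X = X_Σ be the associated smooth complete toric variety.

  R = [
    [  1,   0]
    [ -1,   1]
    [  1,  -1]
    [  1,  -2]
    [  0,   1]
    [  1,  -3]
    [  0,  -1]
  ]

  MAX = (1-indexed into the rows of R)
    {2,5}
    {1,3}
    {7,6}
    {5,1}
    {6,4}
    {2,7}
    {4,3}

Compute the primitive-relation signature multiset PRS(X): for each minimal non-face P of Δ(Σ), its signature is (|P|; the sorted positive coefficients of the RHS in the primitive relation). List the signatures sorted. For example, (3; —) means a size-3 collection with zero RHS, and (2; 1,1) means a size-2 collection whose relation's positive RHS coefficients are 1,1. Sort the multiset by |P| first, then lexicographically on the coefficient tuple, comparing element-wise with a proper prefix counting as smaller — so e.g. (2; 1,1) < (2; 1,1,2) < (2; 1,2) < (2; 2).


Σ has 14 primitive collections:

  • {2,3}:  v_{2} + v_{3} = 0  so sig = (2; —)
  • {5,7}:  v_{5} + v_{7} = 0  so sig = (2; —)
  • {1,2}:  v_{1} + v_{2} = v_{5}  so sig = (2; 1)
  • {1,7}:  v_{1} + v_{7} = v_{3}  so sig = (2; 1)
  • {2,4}:  v_{2} + v_{4} = v_{7}  so sig = (2; 1)
  • {3,5}:  v_{3} + v_{5} = v_{1}  so sig = (2; 1)
  • {3,7}:  v_{3} + v_{7} = v_{4}  so sig = (2; 1)
  • {4,5}:  v_{4} + v_{5} = v_{3}  so sig = (2; 1)
  • {4,7}:  v_{4} + v_{7} = v_{6}  so sig = (2; 1)
  • {5,6}:  v_{5} + v_{6} = v_{4}  so sig = (2; 1)
  • {1,6}:  v_{1} + v_{6} = v_{3} + v_{4}  so sig = (2; 1,1)
  • {1,4}:  v_{1} + v_{4} = 2·v_{3}  so sig = (2; 2)
  • {2,6}:  v_{2} + v_{6} = 2·v_{7}  so sig = (2; 2)
  • {3,6}:  v_{3} + v_{6} = 2·v_{4}  so sig = (2; 2)

Hence PRS(X_Σ) =
[(2; —), (2; —), (2; 1), (2; 1), (2; 1), (2; 1), (2; 1), (2; 1), (2; 1), (2; 1), (2; 1,1), (2; 2), (2; 2), (2; 2)]


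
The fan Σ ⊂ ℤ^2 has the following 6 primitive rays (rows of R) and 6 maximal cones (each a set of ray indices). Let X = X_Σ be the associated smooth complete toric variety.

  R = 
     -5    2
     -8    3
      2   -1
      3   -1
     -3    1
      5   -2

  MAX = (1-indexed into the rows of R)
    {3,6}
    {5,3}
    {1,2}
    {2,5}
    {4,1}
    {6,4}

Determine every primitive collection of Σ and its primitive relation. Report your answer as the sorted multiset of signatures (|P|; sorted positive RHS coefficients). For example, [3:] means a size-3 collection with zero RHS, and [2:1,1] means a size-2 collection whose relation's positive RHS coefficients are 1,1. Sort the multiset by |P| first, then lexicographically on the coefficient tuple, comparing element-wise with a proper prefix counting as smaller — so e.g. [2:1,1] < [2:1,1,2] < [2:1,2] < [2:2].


Primitive collections (9):

  {1,6}:  v_{1} + v_{6} = 0 — sig = [2:]
  {4,5}:  v_{4} + v_{5} = 0 — sig = [2:]
  {1,3}:  v_{1} + v_{3} = v_{5} — sig = [2:1]
  {1,5}:  v_{1} + v_{5} = v_{2} — sig = [2:1]
  {2,4}:  v_{2} + v_{4} = v_{1} — sig = [2:1]
  {2,6}:  v_{2} + v_{6} = v_{5} — sig = [2:1]
  {3,4}:  v_{3} + v_{4} = v_{6} — sig = [2:1]
  {5,6}:  v_{5} + v_{6} = v_{3} — sig = [2:1]
  {2,3}:  v_{2} + v_{3} = 2·v_{5} — sig = [2:2]

Signatures (|P|; sorted positive RHS coefficients), sorted:
    [2:]
    [2:]
    [2:1]
    [2:1]
    [2:1]
    [2:1]
    [2:1]
    [2:1]
    [2:2]


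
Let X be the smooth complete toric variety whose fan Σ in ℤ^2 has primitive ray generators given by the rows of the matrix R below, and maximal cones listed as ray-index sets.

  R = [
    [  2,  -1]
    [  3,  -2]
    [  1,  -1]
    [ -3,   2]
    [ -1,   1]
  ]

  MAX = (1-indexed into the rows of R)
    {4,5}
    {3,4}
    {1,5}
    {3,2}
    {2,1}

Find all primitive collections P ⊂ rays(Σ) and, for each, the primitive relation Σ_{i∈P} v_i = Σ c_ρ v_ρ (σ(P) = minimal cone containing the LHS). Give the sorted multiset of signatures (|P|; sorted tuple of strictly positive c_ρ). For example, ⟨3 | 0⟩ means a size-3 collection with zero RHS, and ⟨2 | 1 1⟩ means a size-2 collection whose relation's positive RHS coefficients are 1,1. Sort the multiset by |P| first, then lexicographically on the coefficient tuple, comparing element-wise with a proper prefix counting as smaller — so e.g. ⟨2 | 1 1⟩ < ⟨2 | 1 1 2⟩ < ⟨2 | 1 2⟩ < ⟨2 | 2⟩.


5 collections generate NE(X_Σ); each relation:

  P = {2,4}:  v_{2} + v_{4} = 0 ; sig = ⟨2 | 0⟩
  P = {3,5}:  v_{3} + v_{5} = 0 ; sig = ⟨2 | 0⟩
  P = {1,3}:  v_{1} + v_{3} = v_{2} ; sig = ⟨2 | 1⟩
  P = {1,4}:  v_{1} + v_{4} = v_{5} ; sig = ⟨2 | 1⟩
  P = {2,5}:  v_{2} + v_{5} = v_{1} ; sig = ⟨2 | 1⟩

Sorted signature multiset PRS(X):
[⟨2 | 0⟩, ⟨2 | 0⟩, ⟨2 | 1⟩, ⟨2 | 1⟩, ⟨2 | 1⟩]


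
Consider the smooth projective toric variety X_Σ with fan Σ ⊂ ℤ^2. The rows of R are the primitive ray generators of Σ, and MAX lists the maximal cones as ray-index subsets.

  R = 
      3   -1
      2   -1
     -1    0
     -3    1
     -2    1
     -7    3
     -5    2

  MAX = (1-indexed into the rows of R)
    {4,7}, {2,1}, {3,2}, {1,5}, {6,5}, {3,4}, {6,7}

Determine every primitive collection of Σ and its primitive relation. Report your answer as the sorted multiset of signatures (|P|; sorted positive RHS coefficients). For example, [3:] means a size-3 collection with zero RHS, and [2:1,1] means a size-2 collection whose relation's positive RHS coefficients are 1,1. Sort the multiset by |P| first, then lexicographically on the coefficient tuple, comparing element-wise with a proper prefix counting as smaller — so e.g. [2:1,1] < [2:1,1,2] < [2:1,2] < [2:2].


The 14 primitive collections of Σ (r=7, n=2):

  {1,4}:  v_{1} + v_{4} = 0 — sig = [2:]
  {2,5}:  v_{2} + v_{5} = 0 — sig = [2:]
  {1,3}:  v_{1} + v_{3} = v_{2} — sig = [2:1]
  {1,7}:  v_{1} + v_{7} = v_{5} — sig = [2:1]
  {2,4}:  v_{2} + v_{4} = v_{3} — sig = [2:1]
  {2,6}:  v_{2} + v_{6} = v_{7} — sig = [2:1]
  {2,7}:  v_{2} + v_{7} = v_{4} — sig = [2:1]
  {3,5}:  v_{3} + v_{5} = v_{4} — sig = [2:1]
  {4,5}:  v_{4} + v_{5} = v_{7} — sig = [2:1]
  {5,7}:  v_{5} + v_{7} = v_{6} — sig = [2:1]
  {3,6}:  v_{3} + v_{6} = v_{4} + v_{7} — sig = [2:1,1]
  {1,6}:  v_{1} + v_{6} = 2·v_{5} — sig = [2:2]
  {3,7}:  v_{3} + v_{7} = 2·v_{4} — sig = [2:2]
  {4,6}:  v_{4} + v_{6} = 2·v_{7} — sig = [2:2]

Hence PRS(X_Σ) =
    [2:]
    [2:]
    [2:1]
    [2:1]
    [2:1]
    [2:1]
    [2:1]
    [2:1]
    [2:1]
    [2:1]
    [2:1,1]
    [2:2]
    [2:2]
    [2:2]


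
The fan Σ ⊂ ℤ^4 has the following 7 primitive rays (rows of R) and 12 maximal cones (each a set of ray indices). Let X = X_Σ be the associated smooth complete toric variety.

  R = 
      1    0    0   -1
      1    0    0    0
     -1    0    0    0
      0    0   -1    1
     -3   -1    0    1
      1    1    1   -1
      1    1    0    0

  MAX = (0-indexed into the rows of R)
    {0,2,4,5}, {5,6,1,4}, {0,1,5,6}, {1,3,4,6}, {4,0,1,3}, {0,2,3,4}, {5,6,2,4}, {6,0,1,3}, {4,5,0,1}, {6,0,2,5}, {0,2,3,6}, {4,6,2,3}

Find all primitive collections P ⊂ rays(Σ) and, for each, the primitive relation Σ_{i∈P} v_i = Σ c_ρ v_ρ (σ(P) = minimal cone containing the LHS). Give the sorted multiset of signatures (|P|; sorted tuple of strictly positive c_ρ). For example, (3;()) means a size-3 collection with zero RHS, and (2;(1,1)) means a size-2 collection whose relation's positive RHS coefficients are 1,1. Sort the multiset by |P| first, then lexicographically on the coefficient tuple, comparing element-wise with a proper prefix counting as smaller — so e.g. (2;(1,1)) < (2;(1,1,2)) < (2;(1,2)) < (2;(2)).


Δ(Σ) — 7 vertices, 3 min non-faces:

  {1,2}:  v_{1} + v_{2} = 0  →  sig = (2;())
  {3,5}:  v_{3} + v_{5} = v_{6}  →  sig = (2;(1))
  {0,4,6}:  v_{0} + v_{4} + v_{6} = v_{2}  →  sig = (3;(1))

Sorted signature multiset PRS(X):
{ (2;()),  (2;(1)),  (3;(1)) }


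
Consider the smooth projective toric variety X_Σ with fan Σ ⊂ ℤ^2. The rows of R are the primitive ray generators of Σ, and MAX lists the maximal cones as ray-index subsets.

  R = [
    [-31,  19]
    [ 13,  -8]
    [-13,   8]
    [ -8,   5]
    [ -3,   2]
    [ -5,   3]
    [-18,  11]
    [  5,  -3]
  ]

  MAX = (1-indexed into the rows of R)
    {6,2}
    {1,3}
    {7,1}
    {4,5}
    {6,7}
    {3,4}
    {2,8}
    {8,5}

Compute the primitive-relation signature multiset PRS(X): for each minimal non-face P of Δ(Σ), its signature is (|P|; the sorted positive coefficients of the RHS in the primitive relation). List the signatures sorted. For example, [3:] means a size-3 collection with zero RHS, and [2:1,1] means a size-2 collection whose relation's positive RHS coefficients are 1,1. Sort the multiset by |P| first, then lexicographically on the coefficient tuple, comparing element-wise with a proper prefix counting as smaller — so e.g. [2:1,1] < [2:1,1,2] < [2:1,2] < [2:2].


The 20 primitive collections of Σ (r=8, n=2):

  {2,3}:  v_{2} + v_{3} = 0  ⇒ sig = [2:]
  {6,8}:  v_{6} + v_{8} = 0  ⇒ sig = [2:]
  {1,2}:  v_{1} + v_{2} = v_{7}  ⇒ sig = [2:1]
  {2,4}:  v_{2} + v_{4} = v_{8}  ⇒ sig = [2:1]
  {2,7}:  v_{2} + v_{7} = v_{6}  ⇒ sig = [2:1]
  {3,6}:  v_{3} + v_{6} = v_{7}  ⇒ sig = [2:1]
  {3,7}:  v_{3} + v_{7} = v_{1}  ⇒ sig = [2:1]
  {3,8}:  v_{3} + v_{8} = v_{4}  ⇒ sig = [2:1]
  {4,6}:  v_{4} + v_{6} = v_{3}  ⇒ sig = [2:1]
  {4,8}:  v_{4} + v_{8} = v_{5}  ⇒ sig = [2:1]
  {5,6}:  v_{5} + v_{6} = v_{4}  ⇒ sig = [2:1]
  {7,8}:  v_{7} + v_{8} = v_{3}  ⇒ sig = [2:1]
  {5,7}:  v_{5} + v_{7} = v_{3} + v_{4}  ⇒ sig = [2:1,1]
  {1,5}:  v_{1} + v_{5} = 2·v_{3} + v_{4}  ⇒ sig = [2:1,2]
  {1,6}:  v_{1} + v_{6} = 2·v_{7}  ⇒ sig = [2:2]
  {1,8}:  v_{1} + v_{8} = 2·v_{3}  ⇒ sig = [2:2]
  {2,5}:  v_{2} + v_{5} = 2·v_{8}  ⇒ sig = [2:2]
  {3,5}:  v_{3} + v_{5} = 2·v_{4}  ⇒ sig = [2:2]
  {4,7}:  v_{4} + v_{7} = 2·v_{3}  ⇒ sig = [2:2]
  {1,4}:  v_{1} + v_{4} = 3·v_{3}  ⇒ sig = [2:3]

Hence PRS(X_Σ) =
[[2:], [2:], [2:1], [2:1], [2:1], [2:1], [2:1], [2:1], [2:1], [2:1], [2:1], [2:1], [2:1,1], [2:1,2], [2:2], [2:2], [2:2], [2:2], [2:2], [2:3]]


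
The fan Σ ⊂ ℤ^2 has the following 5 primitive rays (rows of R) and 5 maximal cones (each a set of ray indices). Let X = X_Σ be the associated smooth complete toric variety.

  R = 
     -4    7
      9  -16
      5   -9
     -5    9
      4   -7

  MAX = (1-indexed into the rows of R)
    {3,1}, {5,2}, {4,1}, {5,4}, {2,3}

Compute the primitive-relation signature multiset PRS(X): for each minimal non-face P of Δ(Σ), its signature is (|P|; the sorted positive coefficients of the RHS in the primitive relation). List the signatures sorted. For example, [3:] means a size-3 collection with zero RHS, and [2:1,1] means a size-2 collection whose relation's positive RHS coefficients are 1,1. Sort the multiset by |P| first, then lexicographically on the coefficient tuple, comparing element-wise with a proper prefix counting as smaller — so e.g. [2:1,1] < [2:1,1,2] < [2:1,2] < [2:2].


|primitive collections| = 5. Relations:

  P={1,5}:  v_{1} + v_{5} = 0  ⟹  sig = [2:]
  P={3,4}:  v_{3} + v_{4} = 0  ⟹  sig = [2:]
  P={1,2}:  v_{1} + v_{2} = v_{3}  ⟹  sig = [2:1]
  P={2,4}:  v_{2} + v_{4} = v_{5}  ⟹  sig = [2:1]
  P={3,5}:  v_{3} + v_{5} = v_{2}  ⟹  sig = [2:1]

Hence PRS(X_Σ) =
[[2:], [2:], [2:1], [2:1], [2:1]]


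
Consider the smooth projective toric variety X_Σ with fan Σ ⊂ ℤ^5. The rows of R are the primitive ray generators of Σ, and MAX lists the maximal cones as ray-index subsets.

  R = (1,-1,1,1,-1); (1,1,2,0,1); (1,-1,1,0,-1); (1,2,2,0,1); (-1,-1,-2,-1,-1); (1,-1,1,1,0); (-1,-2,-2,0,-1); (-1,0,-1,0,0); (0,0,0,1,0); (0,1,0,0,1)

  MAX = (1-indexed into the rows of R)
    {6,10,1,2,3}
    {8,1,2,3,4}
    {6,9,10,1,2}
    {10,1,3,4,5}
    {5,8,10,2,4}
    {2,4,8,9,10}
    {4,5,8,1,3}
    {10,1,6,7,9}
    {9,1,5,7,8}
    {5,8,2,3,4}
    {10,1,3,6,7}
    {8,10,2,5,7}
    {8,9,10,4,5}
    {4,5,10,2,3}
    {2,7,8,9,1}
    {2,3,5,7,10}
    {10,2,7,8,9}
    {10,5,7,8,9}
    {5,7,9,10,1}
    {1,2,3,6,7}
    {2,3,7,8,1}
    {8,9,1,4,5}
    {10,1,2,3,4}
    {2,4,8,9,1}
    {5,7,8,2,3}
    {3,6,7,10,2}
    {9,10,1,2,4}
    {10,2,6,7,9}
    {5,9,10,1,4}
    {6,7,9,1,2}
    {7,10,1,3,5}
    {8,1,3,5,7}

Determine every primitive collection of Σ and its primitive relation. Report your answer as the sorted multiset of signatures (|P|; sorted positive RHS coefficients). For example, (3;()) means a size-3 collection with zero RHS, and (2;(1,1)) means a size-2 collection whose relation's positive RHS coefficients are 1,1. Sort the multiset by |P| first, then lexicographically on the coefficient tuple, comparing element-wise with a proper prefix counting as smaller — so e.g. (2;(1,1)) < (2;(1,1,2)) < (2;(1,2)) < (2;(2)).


Minimal non-faces — 10 found among 10 rays, 32 max cones:

  • {4,7}:  v_{4} + v_{7} = 0 ; sig = (2;())
  • {3,9}:  v_{3} + v_{9} = v_{1} ; sig = (2;(1))
  • {4,6}:  v_{4} + v_{6} = v_{1} + v_{2} + v_{10} ; sig = (2;(1,1,1))
  • {5,6}:  v_{5} + v_{6} = v_{3} + v_{7} + v_{10} ; sig = (2;(1,1,1))
  • {6,8}:  v_{6} + v_{8} = v_{2} + v_{7} + v_{9} ; sig = (2;(1,1,1))
  • {2,5,9}:  v_{2} + v_{5} + v_{9} = 0 ; sig = (3;())
  • {3,8,10}:  v_{3} + v_{8} + v_{10} = 0 ; sig = (3;())
  • {1,2,5}:  v_{1} + v_{2} + v_{5} = v_{3} ; sig = (3;(1))
  • {1,8,10}:  v_{1} + v_{8} + v_{10} = v_{9} ; sig = (3;(1))
  • {1,2,7,10}:  v_{1} + v_{2} + v_{7} + v_{10} = v_{6} ; sig = (4;(1))

Hence PRS(X_Σ) =
    (2;())
    (2;(1))
    (2;(1,1,1))
    (2;(1,1,1))
    (2;(1,1,1))
    (3;())
    (3;())
    (3;(1))
    (3;(1))
    (4;(1))


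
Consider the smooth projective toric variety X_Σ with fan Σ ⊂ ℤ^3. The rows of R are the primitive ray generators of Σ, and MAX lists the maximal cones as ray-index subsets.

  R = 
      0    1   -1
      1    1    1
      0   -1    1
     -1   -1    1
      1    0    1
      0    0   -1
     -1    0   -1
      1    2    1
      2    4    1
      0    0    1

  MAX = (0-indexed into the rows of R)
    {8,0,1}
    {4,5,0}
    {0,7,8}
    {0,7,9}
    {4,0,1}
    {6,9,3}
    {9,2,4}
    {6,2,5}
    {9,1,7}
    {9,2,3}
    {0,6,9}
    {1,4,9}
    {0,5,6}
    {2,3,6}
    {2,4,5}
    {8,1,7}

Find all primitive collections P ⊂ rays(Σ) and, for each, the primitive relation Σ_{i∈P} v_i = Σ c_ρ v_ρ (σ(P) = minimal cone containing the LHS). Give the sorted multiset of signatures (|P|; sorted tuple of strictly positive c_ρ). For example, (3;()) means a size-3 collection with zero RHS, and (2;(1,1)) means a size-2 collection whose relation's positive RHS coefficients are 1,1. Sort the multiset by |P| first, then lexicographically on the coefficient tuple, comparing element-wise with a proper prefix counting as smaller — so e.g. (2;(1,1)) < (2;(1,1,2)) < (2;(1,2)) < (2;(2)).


25 minimal non-faces of Δ(Σ) (on 10 rays):

  P = {0,2}:  v_{0} + v_{2} = 0 — sig = (2;())
  P = {4,6}:  v_{4} + v_{6} = 0 — sig = (2;())
  P = {5,9}:  v_{5} + v_{9} = 0 — sig = (2;())
  P = {0,3}:  v_{0} + v_{3} = v_{6} + v_{9} — sig = (2;(1,1))
  P = {1,2}:  v_{1} + v_{2} = v_{4} + v_{9} — sig = (2;(1,1))
  P = {1,5}:  v_{1} + v_{5} = v_{0} + v_{4} — sig = (2;(1,1))
  P = {1,6}:  v_{1} + v_{6} = v_{0} + v_{9} — sig = (2;(1,1))
  P = {2,7}:  v_{2} + v_{7} = v_{1} + v_{9} — sig = (2;(1,1))
  P = {2,8}:  v_{2} + v_{8} = v_{1} + v_{7} — sig = (2;(1,1))
  P = {3,4}:  v_{3} + v_{4} = v_{2} + v_{9} — sig = (2;(1,1))
  P = {3,5}:  v_{3} + v_{5} = v_{2} + v_{6} — sig = (2;(1,1))
  P = {5,7}:  v_{5} + v_{7} = v_{0} + v_{1} — sig = (2;(1,1))
  P = {3,8}:  v_{3} + v_{8} = v_{0} + v_{7} + 2·v_{9} — sig = (2;(1,1,2))
  P = {6,8}:  v_{6} + v_{8} = 2·v_{0} + v_{7} + v_{9} — sig = (2;(1,1,2))
  P = {3,7}:  v_{3} + v_{7} = v_{0} + 3·v_{9} — sig = (2;(1,3))
  P = {4,8}:  v_{4} + v_{8} = v_{0} + 3·v_{1} — sig = (2;(1,3))
  P = {1,3}:  v_{1} + v_{3} = 2·v_{9} — sig = (2;(2))
  P = {4,7}:  v_{4} + v_{7} = 2·v_{1} — sig = (2;(2))
  P = {8,9}:  v_{8} + v_{9} = 2·v_{7} — sig = (2;(2))
  P = {5,8}:  v_{5} + v_{8} = 2·v_{0} + 2·v_{1} — sig = (2;(2,2))
  P = {6,7}:  v_{6} + v_{7} = 2·v_{0} + 2·v_{9} — sig = (2;(2,2))
  P = {0,1,7}:  v_{0} + v_{1} + v_{7} = v_{8} — sig = (3;(1))
  P = {0,1,9}:  v_{0} + v_{1} + v_{9} = v_{7} — sig = (3;(1))
  P = {0,4,9}:  v_{0} + v_{4} + v_{9} = v_{1} — sig = (3;(1))
  P = {2,6,9}:  v_{2} + v_{6} + v_{9} = v_{3} — sig = (3;(1))

so the primitive-relation signature multiset is
    |P|=2: 21 collections, coeffs (), (), (), (1,1), (1,1), (1,1), (1,1), (1,1), (1,1), (1,1), (1,1), (1,1), (1,1,2), (1,1,2), (1,3), (1,3), (2), (2), (2), (2,2), (2,2)
    |P|=3: 4 collections, coeffs (1), (1), (1), (1)


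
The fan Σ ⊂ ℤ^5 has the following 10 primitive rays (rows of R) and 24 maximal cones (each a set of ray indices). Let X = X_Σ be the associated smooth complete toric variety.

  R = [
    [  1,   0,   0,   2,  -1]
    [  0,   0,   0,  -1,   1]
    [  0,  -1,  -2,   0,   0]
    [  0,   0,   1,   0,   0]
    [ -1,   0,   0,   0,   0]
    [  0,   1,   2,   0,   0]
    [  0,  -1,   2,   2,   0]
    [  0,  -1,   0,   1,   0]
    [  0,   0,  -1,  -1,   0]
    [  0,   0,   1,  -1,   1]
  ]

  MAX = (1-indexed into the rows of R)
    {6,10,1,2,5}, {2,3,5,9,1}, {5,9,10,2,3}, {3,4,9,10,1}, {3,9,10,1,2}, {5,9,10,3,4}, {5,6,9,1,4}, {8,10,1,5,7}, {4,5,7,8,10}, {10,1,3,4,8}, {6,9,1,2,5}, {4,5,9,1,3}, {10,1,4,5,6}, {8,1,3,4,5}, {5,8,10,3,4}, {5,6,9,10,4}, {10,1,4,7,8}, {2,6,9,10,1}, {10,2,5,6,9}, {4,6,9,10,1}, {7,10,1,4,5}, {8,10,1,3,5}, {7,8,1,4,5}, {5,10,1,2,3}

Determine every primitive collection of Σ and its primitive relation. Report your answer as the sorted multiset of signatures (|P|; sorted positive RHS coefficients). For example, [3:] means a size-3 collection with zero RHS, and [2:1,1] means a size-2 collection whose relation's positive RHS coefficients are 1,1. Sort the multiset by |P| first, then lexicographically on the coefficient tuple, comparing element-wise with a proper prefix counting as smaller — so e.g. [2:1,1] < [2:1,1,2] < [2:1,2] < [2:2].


12 collections generate NE(X_Σ); each relation:

  • {3,6}:  v_{3} + v_{6} = 0  ⇒ sig = [2:]
  • {2,4}:  v_{2} + v_{4} = v_{10}  ⇒ sig = [2:1]
  • {7,9}:  v_{7} + v_{9} = v_{4} + v_{8}  ⇒ sig = [2:1,1]
  • {8,9}:  v_{8} + v_{9} = v_{3} + v_{4}  ⇒ sig = [2:1,1]
  • {6,8}:  v_{6} + v_{8} = v_{1} + v_{4} + v_{5} + v_{10}  ⇒ sig = [2:1,1,1,1]
  • {2,7}:  v_{2} + v_{7} = v_{1} + v_{5} + v_{8} + 2·v_{10}  ⇒ sig = [2:1,1,1,2]
  • {2,8}:  v_{2} + v_{8} = v_{1} + v_{3} + v_{5} + 2·v_{10}  ⇒ sig = [2:1,1,1,2]
  • {3,7}:  v_{3} + v_{7} = 2·v_{8}  ⇒ sig = [2:2]
  • {6,7}:  v_{6} + v_{7} = 2·v_{1} + 2·v_{4} + 2·v_{5} + 2·v_{10}  ⇒ sig = [2:2,2,2,2]
  • {1,5,9,10}:  v_{1} + v_{5} + v_{9} + v_{10} = 0  ⇒ sig = [4:]
  • {1,3,4,5,10}:  v_{1} + v_{3} + v_{4} + v_{5} + v_{10} = v_{8}  ⇒ sig = [5:1]
  • {1,4,5,8,10}:  v_{1} + v_{4} + v_{5} + v_{8} + v_{10} = v_{7}  ⇒ sig = [5:1]

so the primitive-relation signature multiset is
[[2:], [2:1], [2:1,1], [2:1,1], [2:1,1,1,1], [2:1,1,1,2], [2:1,1,1,2], [2:2], [2:2,2,2,2], [4:], [5:1], [5:1]]


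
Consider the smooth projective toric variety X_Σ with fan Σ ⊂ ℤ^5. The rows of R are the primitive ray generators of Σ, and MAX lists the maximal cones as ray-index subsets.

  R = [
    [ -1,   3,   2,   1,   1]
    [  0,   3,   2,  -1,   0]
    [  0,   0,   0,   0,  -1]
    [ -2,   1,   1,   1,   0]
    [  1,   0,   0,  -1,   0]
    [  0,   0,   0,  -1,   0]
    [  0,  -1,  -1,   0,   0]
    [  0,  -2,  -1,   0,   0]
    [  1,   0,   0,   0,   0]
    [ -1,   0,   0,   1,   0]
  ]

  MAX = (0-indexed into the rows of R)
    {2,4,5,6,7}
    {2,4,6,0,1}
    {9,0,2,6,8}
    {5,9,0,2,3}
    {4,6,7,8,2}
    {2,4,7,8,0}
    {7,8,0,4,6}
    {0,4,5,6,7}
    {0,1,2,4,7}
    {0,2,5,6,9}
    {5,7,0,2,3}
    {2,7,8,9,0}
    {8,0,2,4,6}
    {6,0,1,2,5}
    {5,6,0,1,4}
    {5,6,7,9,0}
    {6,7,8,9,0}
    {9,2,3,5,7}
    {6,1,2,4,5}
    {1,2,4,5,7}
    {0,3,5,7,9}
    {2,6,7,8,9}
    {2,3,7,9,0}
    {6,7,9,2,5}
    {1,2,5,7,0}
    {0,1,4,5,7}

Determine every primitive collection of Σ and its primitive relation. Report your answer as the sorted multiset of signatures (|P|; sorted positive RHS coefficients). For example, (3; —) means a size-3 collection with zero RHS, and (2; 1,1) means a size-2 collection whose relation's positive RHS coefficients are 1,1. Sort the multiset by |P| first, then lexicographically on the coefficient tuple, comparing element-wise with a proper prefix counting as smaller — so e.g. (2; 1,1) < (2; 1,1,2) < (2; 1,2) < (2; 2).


Σ has 12 primitive collections:

  P = {4,9}:  v_{4} + v_{9} = 0  ⟹  sig = (2; —)
  P = {5,8}:  v_{5} + v_{8} = v_{4}  ⟹  sig = (2; 1)
  P = {1,9}:  v_{1} + v_{9} = v_{0} + v_{2} + v_{5}  ⟹  sig = (2; 1,1,1)
  P = {3,8}:  v_{3} + v_{8} = v_{0} + v_{2} + v_{7}  ⟹  sig = (2; 1,1,1)
  P = {3,4}:  v_{3} + v_{4} = v_{0} + v_{2} + v_{5} + v_{7}  ⟹  sig = (2; 1,1,1,1)
  P = {1,8}:  v_{1} + v_{8} = v_{0} + v_{2} + 2·v_{4}  ⟹  sig = (2; 1,1,2)
  P = {3,6}:  v_{3} + v_{6} = v_{5} + 2·v_{9}  ⟹  sig = (2; 1,2)
  P = {1,3}:  v_{1} + v_{3} = 2·v_{0} + 2·v_{2} + 2·v_{5} + v_{7}  ⟹  sig = (2; 1,2,2,2)
  P = {1,6,7}:  v_{1} + v_{6} + v_{7} = v_{5}  ⟹  sig = (3; 1)
  P = {0,2,4,5}:  v_{0} + v_{2} + v_{4} + v_{5} = v_{1}  ⟹  sig = (4; 1)
  P = {0,2,6,7}:  v_{0} + v_{2} + v_{6} + v_{7} = v_{9}  ⟹  sig = (4; 1)
  P = {0,2,5,7,9}:  v_{0} + v_{2} + v_{5} + v_{7} + v_{9} = v_{3}  ⟹  sig = (5; 1)

Hence PRS(X_Σ) =
    |P|=2: 8 collections, coeffs (), (1), (1,1,1), (1,1,1), (1,1,1,1), (1,1,2), (1,2), (1,2,2,2)
    |P|=3: 1 collection, coeffs (1)
    |P|=4: 2 collections, coeffs (1), (1)
    |P|=5: 1 collection, coeffs (1)


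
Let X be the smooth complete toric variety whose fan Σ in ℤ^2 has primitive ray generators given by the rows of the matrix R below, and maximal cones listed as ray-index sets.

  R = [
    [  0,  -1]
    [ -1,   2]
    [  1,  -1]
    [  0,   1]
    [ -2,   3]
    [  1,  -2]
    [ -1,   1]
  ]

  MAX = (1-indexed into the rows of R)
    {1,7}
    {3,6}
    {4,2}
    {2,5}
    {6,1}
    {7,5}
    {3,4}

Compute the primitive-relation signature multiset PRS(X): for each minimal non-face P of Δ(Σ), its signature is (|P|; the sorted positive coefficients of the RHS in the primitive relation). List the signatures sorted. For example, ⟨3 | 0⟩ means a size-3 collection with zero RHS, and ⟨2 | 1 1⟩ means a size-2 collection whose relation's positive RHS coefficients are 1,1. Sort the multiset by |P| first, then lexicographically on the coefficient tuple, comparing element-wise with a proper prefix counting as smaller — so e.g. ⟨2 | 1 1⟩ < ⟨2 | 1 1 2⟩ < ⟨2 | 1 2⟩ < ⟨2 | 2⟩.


Minimal non-faces — 14 found among 7 rays, 7 max cones:

  {1,4}:  v_{1} + v_{4} = 0  ⇒ sig = ⟨2 | 0⟩
  {2,6}:  v_{2} + v_{6} = 0  ⇒ sig = ⟨2 | 0⟩
  {3,7}:  v_{3} + v_{7} = 0  ⇒ sig = ⟨2 | 0⟩
  {1,2}:  v_{1} + v_{2} = v_{7}  ⇒ sig = ⟨2 | 1⟩
  {1,3}:  v_{1} + v_{3} = v_{6}  ⇒ sig = ⟨2 | 1⟩
  {2,3}:  v_{2} + v_{3} = v_{4}  ⇒ sig = ⟨2 | 1⟩
  {2,7}:  v_{2} + v_{7} = v_{5}  ⇒ sig = ⟨2 | 1⟩
  {3,5}:  v_{3} + v_{5} = v_{2}  ⇒ sig = ⟨2 | 1⟩
  {4,6}:  v_{4} + v_{6} = v_{3}  ⇒ sig = ⟨2 | 1⟩
  {4,7}:  v_{4} + v_{7} = v_{2}  ⇒ sig = ⟨2 | 1⟩
  {5,6}:  v_{5} + v_{6} = v_{7}  ⇒ sig = ⟨2 | 1⟩
  {6,7}:  v_{6} + v_{7} = v_{1}  ⇒ sig = ⟨2 | 1⟩
  {1,5}:  v_{1} + v_{5} = 2·v_{7}  ⇒ sig = ⟨2 | 2⟩
  {4,5}:  v_{4} + v_{5} = 2·v_{2}  ⇒ sig = ⟨2 | 2⟩

so the primitive-relation signature multiset is
    |P|=2: 14 collections, coeffs (), (), (), (1), (1), (1), (1), (1), (1), (1), (1), (1), (2), (2)


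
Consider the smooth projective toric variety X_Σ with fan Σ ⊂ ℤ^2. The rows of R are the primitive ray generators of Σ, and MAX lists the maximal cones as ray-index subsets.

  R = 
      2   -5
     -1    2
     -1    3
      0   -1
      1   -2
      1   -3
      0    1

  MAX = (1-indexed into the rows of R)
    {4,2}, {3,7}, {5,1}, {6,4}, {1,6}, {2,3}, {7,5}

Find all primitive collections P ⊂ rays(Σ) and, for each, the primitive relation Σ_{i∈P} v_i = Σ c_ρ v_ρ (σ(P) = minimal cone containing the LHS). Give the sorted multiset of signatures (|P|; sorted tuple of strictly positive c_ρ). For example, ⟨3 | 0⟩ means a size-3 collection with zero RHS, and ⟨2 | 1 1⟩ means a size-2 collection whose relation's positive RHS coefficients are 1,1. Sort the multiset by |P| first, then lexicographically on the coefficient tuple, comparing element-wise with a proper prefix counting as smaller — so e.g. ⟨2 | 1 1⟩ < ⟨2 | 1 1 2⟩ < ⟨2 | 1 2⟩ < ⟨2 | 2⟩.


Primitive collections (14):

  • {2,5}:  v_{2} + v_{5} = 0 — sig = ⟨2 | 0⟩
  • {3,6}:  v_{3} + v_{6} = 0 — sig = ⟨2 | 0⟩
  • {4,7}:  v_{4} + v_{7} = 0 — sig = ⟨2 | 0⟩
  • {1,2}:  v_{1} + v_{2} = v_{6} — sig = ⟨2 | 1⟩
  • {1,3}:  v_{1} + v_{3} = v_{5} — sig = ⟨2 | 1⟩
  • {2,6}:  v_{2} + v_{6} = v_{4} — sig = ⟨2 | 1⟩
  • {2,7}:  v_{2} + v_{7} = v_{3} — sig = ⟨2 | 1⟩
  • {3,4}:  v_{3} + v_{4} = v_{2} — sig = ⟨2 | 1⟩
  • {3,5}:  v_{3} + v_{5} = v_{7} — sig = ⟨2 | 1⟩
  • {4,5}:  v_{4} + v_{5} = v_{6} — sig = ⟨2 | 1⟩
  • {5,6}:  v_{5} + v_{6} = v_{1} — sig = ⟨2 | 1⟩
  • {6,7}:  v_{6} + v_{7} = v_{5} — sig = ⟨2 | 1⟩
  • {1,4}:  v_{1} + v_{4} = 2·v_{6} — sig = ⟨2 | 2⟩
  • {1,7}:  v_{1} + v_{7} = 2·v_{5} — sig = ⟨2 | 2⟩

Hence PRS(X_Σ) =
[⟨2 | 0⟩, ⟨2 | 0⟩, ⟨2 | 0⟩, ⟨2 | 1⟩, ⟨2 | 1⟩, ⟨2 | 1⟩, ⟨2 | 1⟩, ⟨2 | 1⟩, ⟨2 | 1⟩, ⟨2 | 1⟩, ⟨2 | 1⟩, ⟨2 | 1⟩, ⟨2 | 2⟩, ⟨2 | 2⟩]


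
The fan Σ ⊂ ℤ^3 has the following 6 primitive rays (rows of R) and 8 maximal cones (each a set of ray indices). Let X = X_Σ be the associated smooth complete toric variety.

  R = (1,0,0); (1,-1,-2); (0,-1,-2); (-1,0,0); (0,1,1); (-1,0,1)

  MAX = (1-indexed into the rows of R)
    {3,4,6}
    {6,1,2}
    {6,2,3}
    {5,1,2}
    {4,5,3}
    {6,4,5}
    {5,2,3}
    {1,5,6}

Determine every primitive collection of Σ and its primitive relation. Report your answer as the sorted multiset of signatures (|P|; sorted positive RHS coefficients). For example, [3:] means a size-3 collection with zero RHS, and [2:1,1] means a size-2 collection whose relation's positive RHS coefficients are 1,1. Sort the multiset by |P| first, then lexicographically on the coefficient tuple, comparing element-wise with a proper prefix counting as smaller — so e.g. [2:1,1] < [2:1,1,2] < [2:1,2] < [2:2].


Primitive collections (5):

  P={1,4}:  v_{1} + v_{4} = 0  ⟹  sig = [2:]
  P={1,3}:  v_{1} + v_{3} = v_{2}  ⟹  sig = [2:1]
  P={2,4}:  v_{2} + v_{4} = v_{3}  ⟹  sig = [2:1]
  P={2,5,6}:  v_{2} + v_{5} + v_{6} = 0  ⟹  sig = [3:]
  P={3,5,6}:  v_{3} + v_{5} + v_{6} = v_{4}  ⟹  sig = [3:1]

Hence PRS(X_Σ) =
    |P|=2: 3 collections, coeffs (), (1), (1)
    |P|=3: 2 collections, coeffs (), (1)


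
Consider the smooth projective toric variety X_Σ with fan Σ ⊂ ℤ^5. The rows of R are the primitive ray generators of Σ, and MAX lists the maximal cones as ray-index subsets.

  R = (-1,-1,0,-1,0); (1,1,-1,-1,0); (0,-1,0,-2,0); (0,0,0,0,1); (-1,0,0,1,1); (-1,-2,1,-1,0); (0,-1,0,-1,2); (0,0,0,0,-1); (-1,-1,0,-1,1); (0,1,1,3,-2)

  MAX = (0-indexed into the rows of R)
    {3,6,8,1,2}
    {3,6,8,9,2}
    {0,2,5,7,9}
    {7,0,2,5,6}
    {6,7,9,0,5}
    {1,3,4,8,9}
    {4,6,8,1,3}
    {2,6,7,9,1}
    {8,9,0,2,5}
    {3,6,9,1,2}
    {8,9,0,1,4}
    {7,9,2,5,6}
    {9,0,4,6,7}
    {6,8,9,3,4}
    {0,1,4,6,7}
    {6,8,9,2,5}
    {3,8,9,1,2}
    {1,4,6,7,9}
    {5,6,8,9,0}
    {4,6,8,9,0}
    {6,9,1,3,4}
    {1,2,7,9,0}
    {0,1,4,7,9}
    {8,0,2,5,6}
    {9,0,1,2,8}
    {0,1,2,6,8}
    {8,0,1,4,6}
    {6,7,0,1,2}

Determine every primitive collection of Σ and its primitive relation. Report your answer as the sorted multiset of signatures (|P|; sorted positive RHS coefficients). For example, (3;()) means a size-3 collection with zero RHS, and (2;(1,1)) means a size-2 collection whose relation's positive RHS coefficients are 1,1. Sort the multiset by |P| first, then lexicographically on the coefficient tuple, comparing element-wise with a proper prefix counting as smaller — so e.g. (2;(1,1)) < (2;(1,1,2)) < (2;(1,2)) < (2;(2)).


|primitive collections| = 10. Relations:

  P={3,7}:  v_{3} + v_{7} = 0  ⇒ sig = (2;())
  P={0,3}:  v_{0} + v_{3} = v_{8}  ⇒ sig = (2;(1))
  P={1,5}:  v_{1} + v_{5} = v_{2}  ⇒ sig = (2;(1))
  P={2,4}:  v_{2} + v_{4} = v_{8}  ⇒ sig = (2;(1))
  P={7,8}:  v_{7} + v_{8} = v_{0}  ⇒ sig = (2;(1))
  P={3,5}:  v_{3} + v_{5} = v_{2} + v_{6} + v_{8} + v_{9}  ⇒ sig = (2;(1,1,1,1))
  P={4,5}:  v_{4} + v_{5} = v_{0} + v_{6} + v_{8} + v_{9}  ⇒ sig = (2;(1,1,1,1))
  P={0,1,6,9}:  v_{0} + v_{1} + v_{6} + v_{9} = 0  ⇒ sig = (4;())
  P={0,2,6,9}:  v_{0} + v_{2} + v_{6} + v_{9} = v_{5}  ⇒ sig = (4;(1))
  P={1,6,8,9}:  v_{1} + v_{6} + v_{8} + v_{9} = v_{3}  ⇒ sig = (4;(1))

Hence PRS(X_Σ) =
    |P|=2: 7 collections, coeffs (), (1), (1), (1), (1), (1,1,1,1), (1,1,1,1)
    |P|=4: 3 collections, coeffs (), (1), (1)


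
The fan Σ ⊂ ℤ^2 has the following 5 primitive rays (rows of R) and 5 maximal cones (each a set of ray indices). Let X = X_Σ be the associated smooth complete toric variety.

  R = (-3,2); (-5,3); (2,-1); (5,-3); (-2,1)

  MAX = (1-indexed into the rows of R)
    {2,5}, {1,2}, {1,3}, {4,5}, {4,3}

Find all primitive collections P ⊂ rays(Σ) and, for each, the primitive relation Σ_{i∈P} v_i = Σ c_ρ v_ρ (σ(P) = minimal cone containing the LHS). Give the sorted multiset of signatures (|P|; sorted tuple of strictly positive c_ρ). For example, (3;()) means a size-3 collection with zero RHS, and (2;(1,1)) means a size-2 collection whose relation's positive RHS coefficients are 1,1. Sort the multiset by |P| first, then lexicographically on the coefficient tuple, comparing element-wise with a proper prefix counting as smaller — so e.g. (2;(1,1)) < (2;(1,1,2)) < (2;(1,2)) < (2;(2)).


The 5 primitive collections of Σ (r=5, n=2):

  P = {2,4}:  v_{2} + v_{4} = 0 — sig = (2;())
  P = {3,5}:  v_{3} + v_{5} = 0 — sig = (2;())
  P = {1,4}:  v_{1} + v_{4} = v_{3} — sig = (2;(1))
  P = {1,5}:  v_{1} + v_{5} = v_{2} — sig = (2;(1))
  P = {2,3}:  v_{2} + v_{3} = v_{1} — sig = (2;(1))

Hence PRS(X_Σ) =
[(2;()), (2;()), (2;(1)), (2;(1)), (2;(1))]


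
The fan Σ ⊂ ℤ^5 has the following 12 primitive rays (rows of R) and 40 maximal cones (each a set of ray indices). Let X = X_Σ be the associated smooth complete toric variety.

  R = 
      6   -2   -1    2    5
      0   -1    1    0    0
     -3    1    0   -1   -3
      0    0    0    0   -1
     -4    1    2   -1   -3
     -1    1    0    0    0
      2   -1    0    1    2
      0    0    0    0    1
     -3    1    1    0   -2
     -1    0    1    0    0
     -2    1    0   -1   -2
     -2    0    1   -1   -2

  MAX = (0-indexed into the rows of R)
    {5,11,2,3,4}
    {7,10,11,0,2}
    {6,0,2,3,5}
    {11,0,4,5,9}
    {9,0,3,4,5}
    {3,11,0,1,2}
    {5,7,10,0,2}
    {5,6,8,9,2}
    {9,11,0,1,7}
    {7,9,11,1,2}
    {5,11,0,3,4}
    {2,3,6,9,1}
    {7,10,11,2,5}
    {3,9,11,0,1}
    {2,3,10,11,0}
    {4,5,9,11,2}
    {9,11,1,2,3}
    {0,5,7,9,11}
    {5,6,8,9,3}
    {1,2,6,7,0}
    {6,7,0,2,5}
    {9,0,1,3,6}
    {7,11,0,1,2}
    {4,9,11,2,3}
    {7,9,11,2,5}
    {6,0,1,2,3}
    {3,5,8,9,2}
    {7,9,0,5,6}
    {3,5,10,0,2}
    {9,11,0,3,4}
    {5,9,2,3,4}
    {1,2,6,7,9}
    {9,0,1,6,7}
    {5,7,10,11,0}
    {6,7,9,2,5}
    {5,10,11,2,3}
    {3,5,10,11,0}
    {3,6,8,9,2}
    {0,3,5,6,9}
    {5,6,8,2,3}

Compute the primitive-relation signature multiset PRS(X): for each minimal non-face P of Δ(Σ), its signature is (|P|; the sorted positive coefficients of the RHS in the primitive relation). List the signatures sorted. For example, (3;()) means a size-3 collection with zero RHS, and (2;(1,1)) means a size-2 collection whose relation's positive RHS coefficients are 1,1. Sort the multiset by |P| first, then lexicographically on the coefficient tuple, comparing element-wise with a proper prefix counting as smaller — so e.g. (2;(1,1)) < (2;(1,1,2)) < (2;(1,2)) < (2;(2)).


21 collections generate NE(X_Σ); each relation:

  P = {3,7}:  v_{3} + v_{7} = 0 ; sig = (2;())
  P = {6,10}:  v_{6} + v_{10} = 0 ; sig = (2;())
  P = {1,5}:  v_{1} + v_{5} = v_{9} ; sig = (2;(1))
  P = {1,10}:  v_{1} + v_{10} = v_{11} ; sig = (2;(1))
  P = {6,11}:  v_{6} + v_{11} = v_{1} ; sig = (2;(1))
  P = {9,10}:  v_{9} + v_{10} = v_{5} + v_{11} ; sig = (2;(1,1))
  P = {4,7}:  v_{4} + v_{7} = v_{5} + v_{9} + v_{11} ; sig = (2;(1,1,1))
  P = {7,8}:  v_{7} + v_{8} = v_{2} + v_{5} + v_{6} + v_{9} ; sig = (2;(1,1,1,1))
  P = {8,10}:  v_{8} + v_{10} = v_{2} + v_{3} + v_{5} + v_{9} ; sig = (2;(1,1,1,1))
  P = {1,8}:  v_{1} + v_{8} = v_{2} + v_{3} + v_{6} + 2·v_{9} ; sig = (2;(1,1,1,2))
  P = {0,8}:  v_{0} + v_{8} = v_{3} + v_{5} + 2·v_{6} ; sig = (2;(1,1,2))
  P = {1,4}:  v_{1} + v_{4} = v_{3} + 2·v_{9} + v_{11} ; sig = (2;(1,1,2))
  P = {8,11}:  v_{8} + v_{11} = v_{2} + v_{3} + 2·v_{9} ; sig = (2;(1,1,2))
  P = {4,8}:  v_{4} + v_{8} = v_{2} + 2·v_{3} + v_{5} + 3·v_{9} ; sig = (2;(1,1,2,3))
  P = {4,6}:  v_{4} + v_{6} = v_{3} + 2·v_{9} ; sig = (2;(1,2))
  P = {4,10}:  v_{4} + v_{10} = v_{3} + 2·v_{5} + 2·v_{11} ; sig = (2;(1,2,2))
  P = {0,2,9}:  v_{0} + v_{2} + v_{9} = v_{6} ; sig = (3;(1))
  P = {0,2,4}:  v_{0} + v_{2} + v_{4} = v_{3} + v_{9} ; sig = (3;(1,1))
  P = {0,2,5,11}:  v_{0} + v_{2} + v_{5} + v_{11} = 0 ; sig = (4;())
  P = {3,5,9,11}:  v_{3} + v_{5} + v_{9} + v_{11} = v_{4} ; sig = (4;(1))
  P = {2,3,5,6,9}:  v_{2} + v_{3} + v_{5} + v_{6} + v_{9} = v_{8} ; sig = (5;(1))

Hence PRS(X_Σ) =
{ (2;()) ×2,  (2;(1)) ×3,  (2;(1,1)),  (2;(1,1,1)),  (2;(1,1,1,1)) ×2,  (2;(1,1,1,2)),  (2;(1,1,2)) ×3,  (2;(1,1,2,3)),  (2;(1,2)),  (2;(1,2,2)),  (3;(1)),  (3;(1,1)),  (4;()),  (4;(1)),  (5;(1)) }
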